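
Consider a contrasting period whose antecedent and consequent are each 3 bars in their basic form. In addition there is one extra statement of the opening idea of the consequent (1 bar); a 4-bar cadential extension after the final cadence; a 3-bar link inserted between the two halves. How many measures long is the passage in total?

14 measures

Basic contrasting period: 3 + 3 = 6 bars.
6 (basic form) + 1 (extra statement) + 4 (cadential extension) + 3 (link) = 14.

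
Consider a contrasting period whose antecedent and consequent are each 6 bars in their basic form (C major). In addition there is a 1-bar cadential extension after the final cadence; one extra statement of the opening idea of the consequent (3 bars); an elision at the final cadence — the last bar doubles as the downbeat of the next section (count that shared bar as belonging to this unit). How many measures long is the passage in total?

Basic contrasting period: 6 + 6 = 12 bars.
12 (basic form) + 1 (cadential extension) + 3 (extra statement) = 16.
The elision shares a bar with the next section but does not change this unit's count.

16 measures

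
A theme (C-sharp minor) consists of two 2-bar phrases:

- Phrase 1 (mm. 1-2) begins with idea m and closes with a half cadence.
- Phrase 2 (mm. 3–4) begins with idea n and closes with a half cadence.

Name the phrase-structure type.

phrase group

The second phrase closes with a half cadence, which is not stronger than the first phrase's half cadence; without a weak→strong cadential pair there is no antecedent–consequent relationship, so this is a phrase group rather than a period.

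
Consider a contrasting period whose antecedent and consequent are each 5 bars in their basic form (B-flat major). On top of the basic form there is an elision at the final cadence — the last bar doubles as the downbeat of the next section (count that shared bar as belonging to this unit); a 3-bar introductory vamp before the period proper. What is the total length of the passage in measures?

Basic contrasting period: 5 + 5 = 10 bars.
10 (basic form) + 3 (introduction) = 13.
The elision shares a bar with the next section but does not change this unit's count.

13 measures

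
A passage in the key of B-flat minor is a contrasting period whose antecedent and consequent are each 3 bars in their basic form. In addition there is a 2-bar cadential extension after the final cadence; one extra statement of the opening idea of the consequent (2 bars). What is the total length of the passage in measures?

Basic contrasting period: 3 + 3 = 6 bars.
6 (basic form) + 2 (cadential extension) + 2 (extra statement) = 10.

10 measures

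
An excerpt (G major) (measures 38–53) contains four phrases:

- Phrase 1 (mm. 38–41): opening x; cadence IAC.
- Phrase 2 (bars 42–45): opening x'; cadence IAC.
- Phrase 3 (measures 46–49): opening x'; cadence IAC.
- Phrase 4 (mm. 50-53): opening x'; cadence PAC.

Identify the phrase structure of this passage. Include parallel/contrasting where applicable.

parallel double period

Four phrases in two halves: the first half (bars 38-45) ends with an imperfect authentic cadence, the second (mm. 46-53) with a perfect authentic cadence — a large antecedent–consequent pair, i.e. a double period.
Phrase 3 begins with the same material as phrase 1, making it parallel.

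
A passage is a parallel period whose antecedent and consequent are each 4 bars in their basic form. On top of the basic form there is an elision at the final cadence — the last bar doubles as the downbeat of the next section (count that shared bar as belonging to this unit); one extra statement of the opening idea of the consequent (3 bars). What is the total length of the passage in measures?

11 measures

Basic parallel period: 4 + 4 = 8 bars.
8 (basic form) + 3 (extra statement) = 11.
The elision shares a bar with the next section but does not change this unit's count.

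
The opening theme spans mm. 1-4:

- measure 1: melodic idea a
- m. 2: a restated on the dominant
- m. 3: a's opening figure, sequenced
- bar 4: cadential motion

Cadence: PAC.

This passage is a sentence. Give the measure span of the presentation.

measures 1–2

The presentation of a sentence is the basic idea (m. 1) plus its repetition (measure 2); the presentation is therefore bars 1–2.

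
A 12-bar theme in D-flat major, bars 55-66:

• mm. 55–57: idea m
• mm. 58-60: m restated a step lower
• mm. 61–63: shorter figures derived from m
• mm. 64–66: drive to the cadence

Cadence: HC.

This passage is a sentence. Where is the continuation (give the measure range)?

measures 61–66

After the presentation (measures 55-60), the continuation covers the fragmentation through the cadence: bars 61–66.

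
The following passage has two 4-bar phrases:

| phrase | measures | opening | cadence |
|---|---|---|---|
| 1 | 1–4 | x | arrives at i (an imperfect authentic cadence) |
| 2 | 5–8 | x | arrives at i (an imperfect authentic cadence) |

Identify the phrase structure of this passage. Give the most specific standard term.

repeated phrase

Both phrases have the same opening (x) and the same cadence (imperfect authentic cadence): the second is a restatement, not a consequent, so this is a repeated phrase rather than a period.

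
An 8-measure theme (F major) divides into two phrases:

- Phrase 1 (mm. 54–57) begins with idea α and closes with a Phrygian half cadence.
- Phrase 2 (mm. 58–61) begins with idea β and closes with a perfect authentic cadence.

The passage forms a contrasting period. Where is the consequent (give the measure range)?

measures 58–61

The antecedent is the phrase ending with the weaker cadence (Phrygian half cadence, phrase 1) and the consequent the one ending more conclusively (perfect authentic cadence, phrase 2); the consequent is mm. 58-61.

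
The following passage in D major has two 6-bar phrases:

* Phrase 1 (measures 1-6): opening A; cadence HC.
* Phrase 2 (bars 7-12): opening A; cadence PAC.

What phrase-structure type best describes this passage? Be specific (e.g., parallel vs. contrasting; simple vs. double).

parallel period

Phrase 1 ends with a half cadence (weaker) and phrase 2 with a perfect authentic cadence (stronger): antecedent + consequent = a period.
The two phrases open with the same material (A / A), so the period is parallel.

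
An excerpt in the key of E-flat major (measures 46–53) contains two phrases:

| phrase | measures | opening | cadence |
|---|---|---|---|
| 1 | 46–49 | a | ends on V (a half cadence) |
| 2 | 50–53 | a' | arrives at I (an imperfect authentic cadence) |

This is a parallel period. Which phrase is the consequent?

phrase 2

The phrase ending with the weaker cadence (half cadence) is the antecedent; the one ending more conclusively (imperfect authentic cadence) is the consequent. The consequent is phrase 2.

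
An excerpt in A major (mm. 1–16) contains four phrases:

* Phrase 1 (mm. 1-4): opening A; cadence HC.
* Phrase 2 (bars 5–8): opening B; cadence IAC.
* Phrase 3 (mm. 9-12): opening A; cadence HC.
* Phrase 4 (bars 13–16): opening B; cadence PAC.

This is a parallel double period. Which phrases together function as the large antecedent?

phrases 1 and 2

In a double period the first pair of phrases (ending imperfect authentic cadence) is the large antecedent and the second pair (ending perfect authentic cadence) is the large consequent; the antecedent is phrases 1 and 2.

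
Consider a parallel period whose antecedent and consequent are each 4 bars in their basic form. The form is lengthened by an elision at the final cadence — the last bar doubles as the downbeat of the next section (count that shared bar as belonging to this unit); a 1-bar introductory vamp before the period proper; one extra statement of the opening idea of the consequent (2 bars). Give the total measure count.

11 measures

Basic parallel period: 4 + 4 = 8 bars.
8 (basic form) + 1 (introduction) + 2 (extra statement) = 11.
The elision shares a bar with the next section but does not change this unit's count.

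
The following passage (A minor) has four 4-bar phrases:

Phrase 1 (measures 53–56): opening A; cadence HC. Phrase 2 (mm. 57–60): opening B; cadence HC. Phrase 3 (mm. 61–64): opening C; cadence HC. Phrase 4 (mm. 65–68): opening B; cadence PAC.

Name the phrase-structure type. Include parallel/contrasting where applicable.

Four phrases in two halves: the first half (mm. 53-60) ends with a half cadence, the second (mm. 61-68) with a perfect authentic cadence — a large antecedent–consequent pair, i.e. a double period.
Phrase 3 begins with different material from phrase 1, making it contrasting.

contrasting double period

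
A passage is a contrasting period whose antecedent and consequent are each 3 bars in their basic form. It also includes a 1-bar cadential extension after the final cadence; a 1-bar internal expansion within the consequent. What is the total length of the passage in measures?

8 measures

Basic contrasting period: 3 + 3 = 6 bars.
6 (basic form) + 1 (cadential extension) + 1 (internal expansion) = 8.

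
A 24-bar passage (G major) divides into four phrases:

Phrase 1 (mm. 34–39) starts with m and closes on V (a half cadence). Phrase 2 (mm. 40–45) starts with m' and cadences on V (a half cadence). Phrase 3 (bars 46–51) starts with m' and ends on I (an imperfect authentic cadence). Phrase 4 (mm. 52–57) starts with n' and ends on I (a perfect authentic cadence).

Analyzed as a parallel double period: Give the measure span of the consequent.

In a double period the four phrases pair into a large antecedent (phrases 1–2, ending half cadence) and a large consequent (phrases 3–4, ending perfect authentic cadence). The consequent spans bars 46-57.

measures 46–57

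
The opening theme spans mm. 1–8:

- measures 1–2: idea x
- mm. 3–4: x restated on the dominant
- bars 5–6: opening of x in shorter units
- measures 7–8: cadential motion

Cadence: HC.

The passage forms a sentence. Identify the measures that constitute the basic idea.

The presentation of a sentence is the basic idea (mm. 1–2) plus its repetition (mm. 3-4); the basic idea is therefore bars 1-2.

measures 1–2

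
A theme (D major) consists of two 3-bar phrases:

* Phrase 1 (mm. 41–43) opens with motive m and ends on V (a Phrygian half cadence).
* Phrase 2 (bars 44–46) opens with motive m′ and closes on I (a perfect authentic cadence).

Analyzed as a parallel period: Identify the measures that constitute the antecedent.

The antecedent is the phrase ending with the weaker cadence (Phrygian half cadence, phrase 1) and the consequent the one ending more conclusively (perfect authentic cadence, phrase 2); the antecedent is measures 41-43.

measures 41–43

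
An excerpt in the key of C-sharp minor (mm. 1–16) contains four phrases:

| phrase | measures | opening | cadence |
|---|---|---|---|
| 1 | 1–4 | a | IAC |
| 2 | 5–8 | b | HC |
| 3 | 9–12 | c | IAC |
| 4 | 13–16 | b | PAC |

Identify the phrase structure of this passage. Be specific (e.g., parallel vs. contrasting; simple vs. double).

contrasting double period

Four phrases in two halves: the first half (measures 1–8) ends with a half cadence, the second (mm. 9-16) with a perfect authentic cadence — a large antecedent–consequent pair, i.e. a double period.
Phrase 3 begins with different material from phrase 1, making it contrasting.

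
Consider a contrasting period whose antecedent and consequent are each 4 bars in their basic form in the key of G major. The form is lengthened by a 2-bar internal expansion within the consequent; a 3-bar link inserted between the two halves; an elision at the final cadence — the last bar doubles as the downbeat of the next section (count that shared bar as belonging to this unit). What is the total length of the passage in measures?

13 measures

Basic contrasting period: 4 + 4 = 8 bars.
8 (basic form) + 2 (internal expansion) + 3 (link) = 13.
The elision shares a bar with the next section but does not change this unit's count.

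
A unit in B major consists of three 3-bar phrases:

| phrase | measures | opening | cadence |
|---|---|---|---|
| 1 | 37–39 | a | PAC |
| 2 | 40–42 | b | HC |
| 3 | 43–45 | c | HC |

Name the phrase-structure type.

phrase group

The final phrase closes with a half cadence, which is not stronger than the preceding half cadence; the 3 phrases lack an overall antecedent–consequent design and so form a phrase group.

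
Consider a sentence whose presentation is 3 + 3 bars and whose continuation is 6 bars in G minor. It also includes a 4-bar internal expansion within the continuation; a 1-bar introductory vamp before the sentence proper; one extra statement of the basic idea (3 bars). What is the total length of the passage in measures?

Basic sentence: 3 + 3 + 6 = 12 bars.
12 (basic form) + 4 (internal expansion) + 1 (introduction) + 3 (extra statement) = 20.

20 measures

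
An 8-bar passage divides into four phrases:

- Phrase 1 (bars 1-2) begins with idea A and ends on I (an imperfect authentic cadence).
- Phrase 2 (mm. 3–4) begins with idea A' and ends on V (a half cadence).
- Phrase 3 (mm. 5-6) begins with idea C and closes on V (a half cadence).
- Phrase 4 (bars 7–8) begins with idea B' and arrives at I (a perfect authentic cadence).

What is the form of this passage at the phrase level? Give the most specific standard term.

contrasting double period

Four phrases in two halves: the first half (bars 1–4) ends with a half cadence, the second (bars 5-8) with a perfect authentic cadence — a large antecedent–consequent pair, i.e. a double period.
Phrase 3 begins with different material from phrase 1, making it contrasting.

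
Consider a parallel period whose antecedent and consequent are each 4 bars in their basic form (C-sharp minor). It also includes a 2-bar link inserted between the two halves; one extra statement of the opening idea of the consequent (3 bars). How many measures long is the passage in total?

13 measures

Basic parallel period: 4 + 4 = 8 bars.
8 (basic form) + 2 (link) + 3 (extra statement) = 13.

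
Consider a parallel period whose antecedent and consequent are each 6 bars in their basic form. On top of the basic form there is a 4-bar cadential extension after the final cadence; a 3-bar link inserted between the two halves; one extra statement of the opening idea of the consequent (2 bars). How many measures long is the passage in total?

21 measures

Basic parallel period: 6 + 6 = 12 bars.
12 (basic form) + 4 (cadential extension) + 3 (link) + 2 (extra statement) = 21.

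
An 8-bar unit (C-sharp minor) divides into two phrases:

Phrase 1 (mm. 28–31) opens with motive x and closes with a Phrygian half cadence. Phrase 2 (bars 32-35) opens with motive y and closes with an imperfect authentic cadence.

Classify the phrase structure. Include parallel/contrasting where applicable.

Phrase 1 ends with a Phrygian half cadence (weaker) and phrase 2 with an imperfect authentic cadence (stronger): antecedent + consequent = a period.
The two phrases open with different material (x / y), so the period is contrasting.

contrasting period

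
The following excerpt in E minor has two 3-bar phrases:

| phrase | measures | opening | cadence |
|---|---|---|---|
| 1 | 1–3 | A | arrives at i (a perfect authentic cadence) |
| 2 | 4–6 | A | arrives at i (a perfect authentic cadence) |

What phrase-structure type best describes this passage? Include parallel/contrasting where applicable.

Both phrases have the same opening (A) and the same cadence (perfect authentic cadence): the second is a restatement, not a consequent, so this is a repeated phrase rather than a period.

repeated phrase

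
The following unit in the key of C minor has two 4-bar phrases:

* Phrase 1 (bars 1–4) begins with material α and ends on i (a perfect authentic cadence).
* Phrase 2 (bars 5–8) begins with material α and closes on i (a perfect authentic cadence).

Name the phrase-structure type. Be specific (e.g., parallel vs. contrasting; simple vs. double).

repeated phrase

Both phrases have the same opening (α) and the same cadence (perfect authentic cadence): the second is a restatement, not a consequent, so this is a repeated phrase rather than a period.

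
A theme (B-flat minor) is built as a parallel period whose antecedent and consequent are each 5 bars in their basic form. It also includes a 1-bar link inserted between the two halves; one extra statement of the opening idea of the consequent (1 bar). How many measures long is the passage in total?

Basic parallel period: 5 + 5 = 10 bars.
10 (basic form) + 1 (link) + 1 (extra statement) = 12.

12 measures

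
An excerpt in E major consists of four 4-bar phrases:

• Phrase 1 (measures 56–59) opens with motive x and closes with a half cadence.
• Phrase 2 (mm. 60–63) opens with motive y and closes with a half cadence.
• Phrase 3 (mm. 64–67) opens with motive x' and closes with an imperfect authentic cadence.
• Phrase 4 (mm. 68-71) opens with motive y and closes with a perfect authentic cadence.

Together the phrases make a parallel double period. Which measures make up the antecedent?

measures 56–63

In a double period the first pair of phrases (ending half cadence) is the large antecedent and the second pair (ending perfect authentic cadence) is the large consequent; the antecedent is measures 56–63.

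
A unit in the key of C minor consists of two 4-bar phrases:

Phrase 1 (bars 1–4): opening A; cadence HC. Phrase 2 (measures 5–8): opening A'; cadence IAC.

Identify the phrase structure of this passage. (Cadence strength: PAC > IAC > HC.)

parallel period

Phrase 1 ends with a half cadence (weaker) and phrase 2 with an imperfect authentic cadence (stronger): antecedent + consequent = a period.
The two phrases open with the same material (A / A'), so the period is parallel.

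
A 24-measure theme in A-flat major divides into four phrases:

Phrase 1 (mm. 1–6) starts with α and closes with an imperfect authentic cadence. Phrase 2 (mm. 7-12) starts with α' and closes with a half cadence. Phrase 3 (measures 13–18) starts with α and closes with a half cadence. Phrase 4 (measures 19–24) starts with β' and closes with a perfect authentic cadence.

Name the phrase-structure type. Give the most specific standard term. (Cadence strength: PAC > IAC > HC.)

parallel double period

Four phrases in two halves: the first half (mm. 1–12) ends with a half cadence, the second (mm. 13–24) with a perfect authentic cadence — a large antecedent–consequent pair, i.e. a double period.
Phrase 3 begins with the same material as phrase 1, making it parallel.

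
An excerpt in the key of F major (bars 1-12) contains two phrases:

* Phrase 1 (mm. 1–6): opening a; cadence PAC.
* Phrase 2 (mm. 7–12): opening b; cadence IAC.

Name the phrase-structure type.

The second phrase closes with an imperfect authentic cadence, which is not stronger than the first phrase's perfect authentic cadence; without a weak→strong cadential pair there is no antecedent–consequent relationship, so this is a phrase group rather than a period.

phrase group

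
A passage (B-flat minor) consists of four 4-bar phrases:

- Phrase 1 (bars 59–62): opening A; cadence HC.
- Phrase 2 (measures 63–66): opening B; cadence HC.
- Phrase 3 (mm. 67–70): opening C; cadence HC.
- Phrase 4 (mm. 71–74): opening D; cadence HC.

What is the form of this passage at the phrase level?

phrase group

Phrase 4 ends with a half cadence, no stronger than phrase 2's half cadence, so the four phrases do not form a double period; nor do phrases 3–4 duplicate 1–2, so it is not a repeated period. With no phrase reaching a conclusive cadence, the passage is a phrase group.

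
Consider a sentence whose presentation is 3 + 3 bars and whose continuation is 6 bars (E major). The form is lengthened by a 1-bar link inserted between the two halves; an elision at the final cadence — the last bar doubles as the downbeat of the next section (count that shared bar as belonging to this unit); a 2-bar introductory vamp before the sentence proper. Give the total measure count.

15 measures

Basic sentence: 3 + 3 + 6 = 12 bars.
12 (basic form) + 1 (link) + 2 (introduction) = 15.
The elision shares a bar with the next section but does not change this unit's count.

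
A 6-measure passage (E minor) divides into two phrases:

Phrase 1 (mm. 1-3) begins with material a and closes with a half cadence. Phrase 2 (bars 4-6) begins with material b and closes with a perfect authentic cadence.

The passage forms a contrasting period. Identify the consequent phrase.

phrase 2

The phrase ending with the weaker cadence (half cadence) is the antecedent; the one ending more conclusively (perfect authentic cadence) is the consequent. The consequent is phrase 2.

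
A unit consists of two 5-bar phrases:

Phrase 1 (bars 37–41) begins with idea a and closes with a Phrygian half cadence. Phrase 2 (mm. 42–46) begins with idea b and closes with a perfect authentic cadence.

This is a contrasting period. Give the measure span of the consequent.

The phrase ending with the weaker cadence (Phrygian half cadence) is the antecedent; the one ending more conclusively (perfect authentic cadence) is the consequent. The consequent is measures 42–46.

measures 42–46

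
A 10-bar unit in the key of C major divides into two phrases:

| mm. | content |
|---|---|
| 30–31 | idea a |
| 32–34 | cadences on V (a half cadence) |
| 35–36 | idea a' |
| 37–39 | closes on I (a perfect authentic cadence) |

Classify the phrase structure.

Phrase 1 ends with a half cadence (weaker) and phrase 2 with a perfect authentic cadence (stronger): antecedent + consequent = a period.
The two phrases open with the same material (a / a'), so the period is parallel.

parallel period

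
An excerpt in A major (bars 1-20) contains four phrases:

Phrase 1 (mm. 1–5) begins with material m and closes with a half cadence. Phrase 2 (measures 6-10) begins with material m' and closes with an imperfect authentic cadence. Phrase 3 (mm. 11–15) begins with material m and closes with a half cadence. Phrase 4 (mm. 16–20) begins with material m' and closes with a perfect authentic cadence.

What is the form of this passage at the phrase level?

parallel double period

Four phrases in two halves: the first half (measures 1–10) ends with an imperfect authentic cadence, the second (mm. 11–20) with a perfect authentic cadence — a large antecedent–consequent pair, i.e. a double period.
Phrase 3 begins with the same material as phrase 1, making it parallel.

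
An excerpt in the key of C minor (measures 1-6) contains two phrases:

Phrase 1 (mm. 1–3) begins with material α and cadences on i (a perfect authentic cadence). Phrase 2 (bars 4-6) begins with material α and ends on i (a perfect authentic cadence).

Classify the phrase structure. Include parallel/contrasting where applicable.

Both phrases have the same opening (α) and the same cadence (perfect authentic cadence): the second is a restatement, not a consequent, so this is a repeated phrase rather than a period.

repeated phrase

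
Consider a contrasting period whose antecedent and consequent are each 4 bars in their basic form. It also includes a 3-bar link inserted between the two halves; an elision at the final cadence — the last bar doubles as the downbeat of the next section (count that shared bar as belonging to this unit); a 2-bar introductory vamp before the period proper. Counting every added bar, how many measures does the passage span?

Basic contrasting period: 4 + 4 = 8 bars.
8 (basic form) + 3 (link) + 2 (introduction) = 13.
The elision shares a bar with the next section but does not change this unit's count.

13 measures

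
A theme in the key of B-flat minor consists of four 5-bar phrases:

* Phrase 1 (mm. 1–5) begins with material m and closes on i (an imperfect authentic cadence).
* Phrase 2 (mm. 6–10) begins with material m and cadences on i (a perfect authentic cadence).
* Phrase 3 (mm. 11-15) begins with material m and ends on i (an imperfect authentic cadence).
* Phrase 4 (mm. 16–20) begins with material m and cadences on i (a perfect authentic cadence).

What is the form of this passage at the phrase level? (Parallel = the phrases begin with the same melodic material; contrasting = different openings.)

repeated period

The cadence pattern IAC–PAC–IAC–PAC is weak–strong twice, and phrases 3–4 restate phrases 1–2: a period heard twice, not a double period (which would end weakly at phrase 2).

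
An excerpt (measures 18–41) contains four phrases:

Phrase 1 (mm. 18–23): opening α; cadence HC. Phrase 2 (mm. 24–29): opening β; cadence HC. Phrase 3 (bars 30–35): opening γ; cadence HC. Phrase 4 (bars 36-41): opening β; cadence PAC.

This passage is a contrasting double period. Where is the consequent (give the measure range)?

measures 30–41

In a double period the four phrases pair into a large antecedent (phrases 1–2, ending half cadence) and a large consequent (phrases 3–4, ending perfect authentic cadence). The consequent spans measures 30–41.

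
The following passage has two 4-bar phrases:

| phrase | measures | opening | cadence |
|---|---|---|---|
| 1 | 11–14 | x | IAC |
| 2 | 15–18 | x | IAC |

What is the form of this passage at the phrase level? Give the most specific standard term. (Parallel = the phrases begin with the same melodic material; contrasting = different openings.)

repeated phrase

Both phrases have the same opening (x) and the same cadence (imperfect authentic cadence): the second is a restatement, not a consequent, so this is a repeated phrase rather than a period.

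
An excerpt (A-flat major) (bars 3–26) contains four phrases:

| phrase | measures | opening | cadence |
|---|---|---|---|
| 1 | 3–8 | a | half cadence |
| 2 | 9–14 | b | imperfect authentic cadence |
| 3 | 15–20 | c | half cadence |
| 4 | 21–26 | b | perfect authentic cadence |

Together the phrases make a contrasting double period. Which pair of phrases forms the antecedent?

phrases 1 and 2

In a double period the first pair of phrases (ending imperfect authentic cadence) is the large antecedent and the second pair (ending perfect authentic cadence) is the large consequent; the antecedent is phrases 1 and 2.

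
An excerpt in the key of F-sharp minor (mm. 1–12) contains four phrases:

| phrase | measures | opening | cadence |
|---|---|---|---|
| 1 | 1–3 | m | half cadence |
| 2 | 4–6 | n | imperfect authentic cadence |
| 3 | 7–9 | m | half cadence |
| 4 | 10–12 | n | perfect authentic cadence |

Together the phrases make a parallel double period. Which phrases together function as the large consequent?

In a double period the first pair of phrases (ending imperfect authentic cadence) is the large antecedent and the second pair (ending perfect authentic cadence) is the large consequent; the consequent is phrases 3 and 4.

phrases 3 and 4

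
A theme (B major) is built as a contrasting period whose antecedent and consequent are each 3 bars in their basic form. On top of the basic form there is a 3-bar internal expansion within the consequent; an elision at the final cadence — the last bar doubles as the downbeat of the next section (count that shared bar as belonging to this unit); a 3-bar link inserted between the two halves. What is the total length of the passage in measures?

12 measures

Basic contrasting period: 3 + 3 = 6 bars.
6 (basic form) + 3 (internal expansion) + 3 (link) = 12.
The elision shares a bar with the next section but does not change this unit's count.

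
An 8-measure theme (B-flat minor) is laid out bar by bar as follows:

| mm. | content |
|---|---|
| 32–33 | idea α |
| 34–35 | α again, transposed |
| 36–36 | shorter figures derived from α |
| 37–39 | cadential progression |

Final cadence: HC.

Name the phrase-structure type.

Basic idea (mm. 32-33) + its repetition (mm. 34–35) form the presentation; fragmentation and cadence (measures 36–39) form the continuation — the 8-bar whole is a sentence.

sentence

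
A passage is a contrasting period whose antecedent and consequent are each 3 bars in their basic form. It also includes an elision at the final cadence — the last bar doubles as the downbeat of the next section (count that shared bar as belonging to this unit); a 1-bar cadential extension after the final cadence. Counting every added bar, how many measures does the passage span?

Basic contrasting period: 3 + 3 = 6 bars.
6 (basic form) + 1 (cadential extension) = 7.
The elision shares a bar with the next section but does not change this unit's count.

7 measures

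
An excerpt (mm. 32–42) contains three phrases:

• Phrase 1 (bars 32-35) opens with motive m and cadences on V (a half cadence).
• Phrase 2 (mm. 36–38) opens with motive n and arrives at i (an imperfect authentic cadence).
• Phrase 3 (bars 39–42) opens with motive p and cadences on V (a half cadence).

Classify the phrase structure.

The final phrase closes with a half cadence, which is not stronger than the preceding imperfect authentic cadence; the 3 phrases lack an overall antecedent–consequent design and so form a phrase group.

phrase group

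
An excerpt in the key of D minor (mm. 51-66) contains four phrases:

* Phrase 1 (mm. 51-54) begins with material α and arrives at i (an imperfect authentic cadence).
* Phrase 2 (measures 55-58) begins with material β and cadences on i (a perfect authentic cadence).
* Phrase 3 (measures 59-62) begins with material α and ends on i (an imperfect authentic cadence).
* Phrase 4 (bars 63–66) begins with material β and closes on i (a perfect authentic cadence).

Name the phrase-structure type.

repeated period

The cadence pattern IAC–PAC–IAC–PAC is weak–strong twice, and phrases 3–4 restate phrases 1–2: a period heard twice, not a double period (which would end weakly at phrase 2).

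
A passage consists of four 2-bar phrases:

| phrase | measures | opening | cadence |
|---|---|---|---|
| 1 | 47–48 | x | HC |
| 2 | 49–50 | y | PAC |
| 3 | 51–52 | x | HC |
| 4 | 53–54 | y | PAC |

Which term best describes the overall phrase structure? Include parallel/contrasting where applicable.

The cadence pattern HC–PAC–HC–PAC is weak–strong twice, and phrases 3–4 restate phrases 1–2: a period heard twice, not a double period (which would end weakly at phrase 2).

repeated period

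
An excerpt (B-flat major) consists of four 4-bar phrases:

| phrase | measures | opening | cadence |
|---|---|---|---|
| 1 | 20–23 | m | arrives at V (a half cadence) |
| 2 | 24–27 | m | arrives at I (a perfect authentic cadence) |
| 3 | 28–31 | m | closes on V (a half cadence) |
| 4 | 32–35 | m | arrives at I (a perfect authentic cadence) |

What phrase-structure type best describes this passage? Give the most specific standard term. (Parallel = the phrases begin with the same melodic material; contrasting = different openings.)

repeated period

The cadence pattern HC–PAC–HC–PAC is weak–strong twice, and phrases 3–4 restate phrases 1–2: a period heard twice, not a double period (which would end weakly at phrase 2).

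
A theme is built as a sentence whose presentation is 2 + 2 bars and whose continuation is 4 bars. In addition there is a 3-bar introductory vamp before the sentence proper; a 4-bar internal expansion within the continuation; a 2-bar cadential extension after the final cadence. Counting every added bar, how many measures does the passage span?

Basic sentence: 2 + 2 + 4 = 8 bars.
8 (basic form) + 3 (introduction) + 4 (internal expansion) + 2 (cadential extension) = 17.

17 measures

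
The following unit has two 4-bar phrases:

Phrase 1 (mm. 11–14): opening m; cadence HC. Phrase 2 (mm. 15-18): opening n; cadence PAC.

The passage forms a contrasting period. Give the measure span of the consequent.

measures 15–18

The antecedent is the phrase ending with the weaker cadence (half cadence, phrase 1) and the consequent the one ending more conclusively (perfect authentic cadence, phrase 2); the consequent is mm. 15-18.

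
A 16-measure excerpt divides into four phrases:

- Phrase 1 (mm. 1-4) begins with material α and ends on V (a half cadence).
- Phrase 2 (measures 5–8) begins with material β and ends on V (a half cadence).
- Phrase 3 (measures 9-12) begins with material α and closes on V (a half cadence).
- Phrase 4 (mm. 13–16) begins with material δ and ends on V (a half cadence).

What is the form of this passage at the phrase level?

Phrase 4 ends with a half cadence, no stronger than phrase 2's half cadence, so the four phrases do not form a double period; nor do phrases 3–4 duplicate 1–2, so it is not a repeated period. With no phrase reaching a conclusive cadence, the passage is a phrase group.

phrase group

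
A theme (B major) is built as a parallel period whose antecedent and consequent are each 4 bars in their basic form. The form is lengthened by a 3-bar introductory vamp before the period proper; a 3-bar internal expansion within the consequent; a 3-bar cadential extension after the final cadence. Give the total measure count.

Basic parallel period: 4 + 4 = 8 bars.
8 (basic form) + 3 (introduction) + 3 (internal expansion) + 3 (cadential extension) = 17.

17 measures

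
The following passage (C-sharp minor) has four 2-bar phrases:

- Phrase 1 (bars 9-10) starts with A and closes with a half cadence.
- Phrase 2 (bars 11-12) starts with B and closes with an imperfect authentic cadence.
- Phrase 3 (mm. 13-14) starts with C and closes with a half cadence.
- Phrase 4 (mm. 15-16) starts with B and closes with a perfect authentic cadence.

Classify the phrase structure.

contrasting double period

Four phrases in two halves: the first half (mm. 9–12) ends with an imperfect authentic cadence, the second (measures 13–16) with a perfect authentic cadence — a large antecedent–consequent pair, i.e. a double period.
Phrase 3 begins with different material from phrase 1, making it contrasting.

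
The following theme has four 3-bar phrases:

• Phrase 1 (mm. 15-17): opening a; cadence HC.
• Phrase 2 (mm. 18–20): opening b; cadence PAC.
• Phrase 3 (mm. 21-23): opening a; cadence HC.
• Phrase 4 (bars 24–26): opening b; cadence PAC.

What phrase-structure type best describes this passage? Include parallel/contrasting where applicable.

The cadence pattern HC–PAC–HC–PAC is weak–strong twice, and phrases 3–4 restate phrases 1–2: a period heard twice, not a double period (which would end weakly at phrase 2).

repeated period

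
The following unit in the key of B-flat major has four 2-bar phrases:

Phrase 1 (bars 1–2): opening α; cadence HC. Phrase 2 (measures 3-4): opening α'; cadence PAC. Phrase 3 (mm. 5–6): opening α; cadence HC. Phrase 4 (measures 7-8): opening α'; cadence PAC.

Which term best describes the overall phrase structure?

The cadence pattern HC–PAC–HC–PAC is weak–strong twice, and phrases 3–4 restate phrases 1–2: a period heard twice, not a double period (which would end weakly at phrase 2).

repeated period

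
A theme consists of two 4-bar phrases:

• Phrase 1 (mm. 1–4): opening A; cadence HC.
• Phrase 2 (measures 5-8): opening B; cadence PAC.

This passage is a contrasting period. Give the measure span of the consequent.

The antecedent is the phrase ending with the weaker cadence (half cadence, phrase 1) and the consequent the one ending more conclusively (perfect authentic cadence, phrase 2); the consequent is mm. 5–8.

measures 5–8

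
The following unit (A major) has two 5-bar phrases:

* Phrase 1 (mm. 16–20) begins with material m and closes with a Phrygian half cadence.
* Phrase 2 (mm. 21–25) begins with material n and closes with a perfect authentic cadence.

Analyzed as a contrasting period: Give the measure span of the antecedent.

The antecedent is the phrase ending with the weaker cadence (Phrygian half cadence, phrase 1) and the consequent the one ending more conclusively (perfect authentic cadence, phrase 2); the antecedent is bars 16–20.

measures 16–20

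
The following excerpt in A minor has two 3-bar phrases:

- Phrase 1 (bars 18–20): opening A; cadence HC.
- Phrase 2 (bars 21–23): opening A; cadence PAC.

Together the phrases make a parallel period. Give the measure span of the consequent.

The phrase ending with the weaker cadence (half cadence) is the antecedent; the one ending more conclusively (perfect authentic cadence) is the consequent. The consequent is measures 21–23.

measures 21–23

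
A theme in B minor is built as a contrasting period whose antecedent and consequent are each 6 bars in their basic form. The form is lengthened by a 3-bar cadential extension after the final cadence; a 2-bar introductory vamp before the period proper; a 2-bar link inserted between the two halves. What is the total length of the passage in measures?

Basic contrasting period: 6 + 6 = 12 bars.
12 (basic form) + 3 (cadential extension) + 2 (introduction) + 2 (link) = 19.

19 measures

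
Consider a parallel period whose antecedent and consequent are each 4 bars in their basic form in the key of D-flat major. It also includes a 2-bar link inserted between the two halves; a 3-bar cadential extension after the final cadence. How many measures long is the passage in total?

Basic parallel period: 4 + 4 = 8 bars.
8 (basic form) + 2 (link) + 3 (cadential extension) = 13.

13 measures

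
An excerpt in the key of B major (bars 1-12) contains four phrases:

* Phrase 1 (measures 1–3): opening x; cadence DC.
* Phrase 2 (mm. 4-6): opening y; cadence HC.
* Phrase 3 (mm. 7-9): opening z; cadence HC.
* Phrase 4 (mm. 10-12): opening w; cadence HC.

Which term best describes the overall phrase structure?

phrase group

Phrase 4 ends with a half cadence, no stronger than phrase 2's half cadence, so the four phrases do not form a double period; nor do phrases 3–4 duplicate 1–2, so it is not a repeated period. With no phrase reaching a conclusive cadence, the passage is a phrase group.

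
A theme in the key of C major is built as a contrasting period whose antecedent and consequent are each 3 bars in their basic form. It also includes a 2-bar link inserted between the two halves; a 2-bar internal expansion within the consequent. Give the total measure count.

10 measures

Basic contrasting period: 3 + 3 = 6 bars.
6 (basic form) + 2 (link) + 2 (internal expansion) = 10.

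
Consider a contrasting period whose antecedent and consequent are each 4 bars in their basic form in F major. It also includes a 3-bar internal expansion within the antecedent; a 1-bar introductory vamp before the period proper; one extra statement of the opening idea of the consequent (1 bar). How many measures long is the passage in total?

Basic contrasting period: 4 + 4 = 8 bars.
8 (basic form) + 3 (internal expansion) + 1 (introduction) + 1 (extra statement) = 13.

13 measures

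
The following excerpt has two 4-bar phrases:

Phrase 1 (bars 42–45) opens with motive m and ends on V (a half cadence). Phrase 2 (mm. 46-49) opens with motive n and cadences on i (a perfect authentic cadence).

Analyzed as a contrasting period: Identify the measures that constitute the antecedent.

The antecedent is the phrase ending with the weaker cadence (half cadence, phrase 1) and the consequent the one ending more conclusively (perfect authentic cadence, phrase 2); the antecedent is bars 42–45.

measures 42–45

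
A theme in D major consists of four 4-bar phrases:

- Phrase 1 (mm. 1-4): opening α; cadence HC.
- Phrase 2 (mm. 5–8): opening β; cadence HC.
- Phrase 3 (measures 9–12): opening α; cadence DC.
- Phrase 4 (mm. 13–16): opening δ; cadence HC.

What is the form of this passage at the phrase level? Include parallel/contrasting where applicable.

phrase group

Phrase 4 ends with a half cadence, no stronger than phrase 2's half cadence, so the four phrases do not form a double period; nor do phrases 3–4 duplicate 1–2, so it is not a repeated period. With no phrase reaching a conclusive cadence, the passage is a phrase group.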